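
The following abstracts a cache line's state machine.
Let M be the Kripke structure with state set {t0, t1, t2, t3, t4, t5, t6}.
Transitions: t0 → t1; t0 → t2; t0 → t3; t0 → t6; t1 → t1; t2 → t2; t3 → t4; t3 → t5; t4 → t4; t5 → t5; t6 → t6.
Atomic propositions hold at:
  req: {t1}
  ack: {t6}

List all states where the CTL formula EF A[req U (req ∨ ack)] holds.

Sat(req ∨ ack) = {t1, t6}
A[req U (req ∨ ack)]: least fixpoint, start Z0 = Sat((req ∨ ack)) = {t1, t6}, add states in Sat(req) with every successor in Z. Already a fixed point.
Sat(A[req U (req ∨ ack)]) = {t1, t6}
EF A[req U (req ∨ ack)]: least fixpoint, start Z0 = {t1, t6}, add states with some successor in Z. Z1 = {t0, t1, t6}; fixed.
Sat(EF A[req U (req ∨ ack)]) = {t0, t1, t6}

{t0, t1, t6}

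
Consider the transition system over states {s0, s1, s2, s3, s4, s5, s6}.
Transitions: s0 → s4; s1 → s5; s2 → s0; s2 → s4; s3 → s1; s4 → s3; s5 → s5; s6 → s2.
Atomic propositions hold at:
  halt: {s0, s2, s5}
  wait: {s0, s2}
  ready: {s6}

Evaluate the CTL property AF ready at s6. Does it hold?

AF ready: least fixpoint, start Z0 = {s6}, add states with every successor in Z. Already a fixed point.
Sat(AF ready) = {s6}
s6 ∈ Sat(AF ready) = {s6}, so the formula holds at s6.

Yes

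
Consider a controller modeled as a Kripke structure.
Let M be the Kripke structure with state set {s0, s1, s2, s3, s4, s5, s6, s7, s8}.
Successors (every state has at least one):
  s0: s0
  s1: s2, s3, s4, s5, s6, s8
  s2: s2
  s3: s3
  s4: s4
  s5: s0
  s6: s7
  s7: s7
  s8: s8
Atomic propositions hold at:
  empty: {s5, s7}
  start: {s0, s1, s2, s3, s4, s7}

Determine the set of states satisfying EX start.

{s0, s1, s2, s3, s4, s5, s6, s7}

Sat(EX start) = {s : some successor in {s0, s1, s2, s3, s4, s7}} = {s0, s1, s2, s3, s4, s5, s6, s7}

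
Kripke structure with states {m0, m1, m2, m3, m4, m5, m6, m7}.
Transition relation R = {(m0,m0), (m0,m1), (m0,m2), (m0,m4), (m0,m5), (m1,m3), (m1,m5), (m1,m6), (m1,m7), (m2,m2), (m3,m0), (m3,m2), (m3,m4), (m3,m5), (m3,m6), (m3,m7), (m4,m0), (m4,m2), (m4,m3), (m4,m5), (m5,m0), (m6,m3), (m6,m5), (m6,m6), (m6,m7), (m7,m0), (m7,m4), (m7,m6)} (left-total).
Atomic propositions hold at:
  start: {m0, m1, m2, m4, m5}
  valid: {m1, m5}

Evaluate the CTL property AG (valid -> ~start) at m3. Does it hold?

No

Sat(~start) = {m3, m6, m7}
Sat(valid -> ~start) = {m0, m2, m3, m4, m6, m7}
AG (valid -> ~start): greatest fixpoint, start Z0 = {m0, m2, m3, m4, m6, m7}, keep only states in Sat with every successor in Z. Z1 = {m2, m7}; Z2 = {m2}; fixed.
Sat(AG (valid -> ~start)) = {m2}
m3 ∉ Sat(AG (valid -> ~start)) = {m2}, so the formula does not hold at m3.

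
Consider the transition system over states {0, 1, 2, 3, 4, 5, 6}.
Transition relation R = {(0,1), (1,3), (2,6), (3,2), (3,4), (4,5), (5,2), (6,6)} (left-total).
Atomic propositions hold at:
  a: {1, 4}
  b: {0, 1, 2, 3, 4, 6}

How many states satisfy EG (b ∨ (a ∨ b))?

5

Sat(a ∨ b) = {0, 1, 2, 3, 4, 6}
Sat(b ∨ (a ∨ b)) = {0, 1, 2, 3, 4, 6}
EG (b ∨ (a ∨ b)): greatest fixpoint, start Z0 = {0, 1, 2, 3, 4, 6}, keep only states in Sat with some successor in Z. Z1 = {0, 1, 2, 3, 6}; fixed.
Sat(EG (b ∨ (a ∨ b))) = {0, 1, 2, 3, 6}
|Sat(EG (b ∨ (a ∨ b)))| = |{0, 1, 2, 3, 6}| = 5.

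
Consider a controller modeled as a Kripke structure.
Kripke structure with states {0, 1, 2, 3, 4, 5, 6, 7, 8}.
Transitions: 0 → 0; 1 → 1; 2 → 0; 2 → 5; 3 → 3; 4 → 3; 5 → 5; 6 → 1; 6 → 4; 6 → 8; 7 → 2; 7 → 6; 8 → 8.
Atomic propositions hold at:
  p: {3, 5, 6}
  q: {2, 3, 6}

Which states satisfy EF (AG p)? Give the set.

{2, 3, 4, 5, 6, 7}

AG p: greatest fixpoint, start Z0 = {3, 5, 6}, keep only states in Sat with every successor in Z. Z1 = {3, 5}; fixed.
Sat(AG p) = {3, 5}
EF (AG p): least fixpoint, start Z0 = {3, 5}, add states with some successor in Z. Z1 = {2, 3, 4, 5}; Z2 = {2, 3, 4, 5, 6, 7}; fixed.
Sat(EF (AG p)) = {2, 3, 4, 5, 6, 7}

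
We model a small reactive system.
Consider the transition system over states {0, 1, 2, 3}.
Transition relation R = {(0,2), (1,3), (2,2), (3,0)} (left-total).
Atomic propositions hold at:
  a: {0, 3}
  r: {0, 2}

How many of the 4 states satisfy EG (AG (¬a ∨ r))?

2

Sat(¬a) = {1, 2}
Sat(¬a ∨ r) = {0, 1, 2}
AG (¬a ∨ r): greatest fixpoint, start Z0 = {0, 1, 2}, keep only states in Sat with every successor in Z. Z1 = {0, 2}; fixed.
Sat(AG (¬a ∨ r)) = {0, 2}
EG (AG (¬a ∨ r)): greatest fixpoint, start Z0 = {0, 2}, keep only states in Sat with some successor in Z. Already a fixed point.
Sat(EG (AG (¬a ∨ r))) = {0, 2}
|Sat(EG (AG (¬a ∨ r)))| = |{0, 2}| = 2.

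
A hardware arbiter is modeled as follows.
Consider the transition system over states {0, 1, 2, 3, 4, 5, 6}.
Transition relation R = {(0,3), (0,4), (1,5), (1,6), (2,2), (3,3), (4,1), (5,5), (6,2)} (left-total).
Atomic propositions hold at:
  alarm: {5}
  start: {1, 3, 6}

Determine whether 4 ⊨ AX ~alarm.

Yes

Sat(~alarm) = {0, 1, 2, 3, 4, 6}
Sat(AX ~alarm) = {s : every successor in {0, 1, 2, 3, 4, 6}} = {0, 2, 3, 4, 6}
4 ∈ Sat(AX ~alarm) = {0, 2, 3, 4, 6}, so the formula holds at 4.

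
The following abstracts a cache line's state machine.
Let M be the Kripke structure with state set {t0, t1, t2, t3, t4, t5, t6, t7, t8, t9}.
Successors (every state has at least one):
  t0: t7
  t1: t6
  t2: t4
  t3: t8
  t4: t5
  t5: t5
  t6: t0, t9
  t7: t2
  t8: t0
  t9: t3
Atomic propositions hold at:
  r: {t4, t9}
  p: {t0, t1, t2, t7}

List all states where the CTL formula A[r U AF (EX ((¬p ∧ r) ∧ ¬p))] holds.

{t0, t1, t2, t3, t6, t7, t8, t9}

Sat(¬p) = {t3, t4, t5, t6, t8, t9}
Sat(¬p ∧ r) = {t4, t9}
Sat((¬p ∧ r) ∧ ¬p) = {t4, t9}
Sat(EX ((¬p ∧ r) ∧ ¬p)) = {s : some successor in {t4, t9}} = {t2, t6}
AF (EX ((¬p ∧ r) ∧ ¬p)): least fixpoint, start Z0 = {t2, t6}, add states with every successor in Z. Z1 = {t1, t2, t6, t7}; Z2 = {t0, t1, t2, t6, t7}; Z3 = {t0, t1, t2, t6, t7, t8}; Z4 = {t0, t1, t2, t3, t6, t7, t8}; Z5 = {t0, t1, t2, t3, t6, t7, t8, t9}; fixed.
Sat(AF (EX ((¬p ∧ r) ∧ ¬p))) = {t0, t1, t2, t3, t6, t7, t8, t9}
A[r U AF (EX ((¬p ∧ r) ∧ ¬p))]: least fixpoint, start Z0 = Sat(AF (EX ((¬p ∧ r) ∧ ¬p))) = {t0, t1, t2, t3, t6, t7, t8, t9}, add states in Sat(r) with every successor in Z. Already a fixed point.
Sat(A[r U AF (EX ((¬p ∧ r) ∧ ¬p))]) = {t0, t1, t2, t3, t6, t7, t8, t9}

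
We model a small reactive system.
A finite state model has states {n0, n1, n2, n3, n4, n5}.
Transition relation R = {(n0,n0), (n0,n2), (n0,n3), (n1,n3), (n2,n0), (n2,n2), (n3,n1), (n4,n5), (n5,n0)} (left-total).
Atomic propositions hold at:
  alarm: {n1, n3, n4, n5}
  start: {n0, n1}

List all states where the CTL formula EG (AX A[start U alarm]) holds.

A[start U alarm]: least fixpoint, start Z0 = Sat(alarm) = {n1, n3, n4, n5}, add states in Sat(start) with every successor in Z. Already a fixed point.
Sat(A[start U alarm]) = {n1, n3, n4, n5}
Sat(AX A[start U alarm]) = {s : every successor in {n1, n3, n4, n5}} = {n1, n3, n4}
EG (AX A[start U alarm]): greatest fixpoint, start Z0 = {n1, n3, n4}, keep only states in Sat with some successor in Z. Z1 = {n1, n3}; fixed.
Sat(EG (AX A[start U alarm])) = {n1, n3}

{n1, n3}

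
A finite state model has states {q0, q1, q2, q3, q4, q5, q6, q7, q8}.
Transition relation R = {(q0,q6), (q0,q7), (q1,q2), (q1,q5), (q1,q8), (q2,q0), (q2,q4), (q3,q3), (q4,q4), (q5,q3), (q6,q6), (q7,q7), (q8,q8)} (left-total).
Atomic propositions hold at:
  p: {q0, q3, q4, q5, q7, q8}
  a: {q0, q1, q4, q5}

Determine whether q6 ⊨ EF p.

No

EF p: least fixpoint, start Z0 = {q0, q3, q4, q5, q7, q8}, add states with some successor in Z. Z1 = {q0, q1, q2, q3, q4, q5, q7, q8}; fixed.
Sat(EF p) = {q0, q1, q2, q3, q4, q5, q7, q8}
q6 ∉ Sat(EF p) = {q0, q1, q2, q3, q4, q5, q7, q8}, so the formula does not hold at q6.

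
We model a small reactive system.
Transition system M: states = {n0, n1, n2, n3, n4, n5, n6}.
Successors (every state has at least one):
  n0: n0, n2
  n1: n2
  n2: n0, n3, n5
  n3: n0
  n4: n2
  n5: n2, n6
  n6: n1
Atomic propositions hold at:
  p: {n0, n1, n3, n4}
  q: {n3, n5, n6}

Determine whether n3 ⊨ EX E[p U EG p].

Yes

EG p: greatest fixpoint, start Z0 = {n0, n1, n3, n4}, keep only states in Sat with some successor in Z. Z1 = {n0, n3}; fixed.
Sat(EG p) = {n0, n3}
E[p U EG p]: least fixpoint, start Z0 = Sat(EG p) = {n0, n3}, add states in Sat(p) with some successor in Z. Already a fixed point.
Sat(E[p U EG p]) = {n0, n3}
Sat(EX E[p U EG p]) = {s : some successor in {n0, n3}} = {n0, n2, n3}
n3 ∈ Sat(EX E[p U EG p]) = {n0, n2, n3}, so the formula holds at n3.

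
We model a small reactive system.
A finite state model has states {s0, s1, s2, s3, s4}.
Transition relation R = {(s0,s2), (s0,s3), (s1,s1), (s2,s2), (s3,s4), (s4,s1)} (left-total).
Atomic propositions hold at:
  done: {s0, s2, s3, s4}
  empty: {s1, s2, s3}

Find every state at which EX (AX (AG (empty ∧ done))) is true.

Sat(empty ∧ done) = {s2, s3}
AG (empty ∧ done): greatest fixpoint, start Z0 = {s2, s3}, keep only states in Sat with every successor in Z. Z1 = {s2}; fixed.
Sat(AG (empty ∧ done)) = {s2}
Sat(AX (AG (empty ∧ done))) = {s : every successor in {s2}} = {s2}
Sat(EX (AX (AG (empty ∧ done)))) = {s : some successor in {s2}} = {s0, s2}

{s0, s2}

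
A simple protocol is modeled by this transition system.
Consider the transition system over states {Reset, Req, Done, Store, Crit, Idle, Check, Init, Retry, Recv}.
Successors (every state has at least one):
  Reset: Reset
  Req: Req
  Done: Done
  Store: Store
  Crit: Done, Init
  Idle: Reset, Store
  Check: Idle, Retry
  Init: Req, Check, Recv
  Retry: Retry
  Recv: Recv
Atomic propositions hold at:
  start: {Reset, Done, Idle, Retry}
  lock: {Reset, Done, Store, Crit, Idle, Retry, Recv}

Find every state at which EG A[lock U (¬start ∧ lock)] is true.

{Store, Recv}

Sat(¬start) = {Req, Store, Crit, Check, Init, Recv}
Sat(¬start ∧ lock) = {Store, Crit, Recv}
A[lock U (¬start ∧ lock)]: least fixpoint, start Z0 = Sat((¬start ∧ lock)) = {Store, Crit, Recv}, add states in Sat(lock) with every successor in Z. Already a fixed point.
Sat(A[lock U (¬start ∧ lock)]) = {Store, Crit, Recv}
EG A[lock U (¬start ∧ lock)]: greatest fixpoint, start Z0 = {Store, Crit, Recv}, keep only states in Sat with some successor in Z. Z1 = {Store, Recv}; fixed.
Sat(EG A[lock U (¬start ∧ lock)]) = {Store, Recv}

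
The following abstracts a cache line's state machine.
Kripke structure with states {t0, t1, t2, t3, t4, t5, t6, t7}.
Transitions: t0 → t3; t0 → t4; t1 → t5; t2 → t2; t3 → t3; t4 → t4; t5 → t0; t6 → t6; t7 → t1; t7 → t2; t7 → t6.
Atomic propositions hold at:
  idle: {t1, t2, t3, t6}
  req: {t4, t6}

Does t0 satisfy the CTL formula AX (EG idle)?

EG idle: greatest fixpoint, start Z0 = {t1, t2, t3, t6}, keep only states in Sat with some successor in Z. Z1 = {t2, t3, t6}; fixed.
Sat(EG idle) = {t2, t3, t6}
Sat(AX (EG idle)) = {s : every successor in {t2, t3, t6}} = {t2, t3, t6}
t0 ∉ Sat(AX (EG idle)) = {t2, t3, t6}, so the formula does not hold at t0.

No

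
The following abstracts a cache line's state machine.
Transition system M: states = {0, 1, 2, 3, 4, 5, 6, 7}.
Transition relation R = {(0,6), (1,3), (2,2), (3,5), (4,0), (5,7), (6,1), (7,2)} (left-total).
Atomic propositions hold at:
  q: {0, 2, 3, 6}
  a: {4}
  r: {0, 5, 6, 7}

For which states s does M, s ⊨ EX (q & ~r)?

{1, 2, 7}

Sat(~r) = {1, 2, 3, 4}
Sat(q & ~r) = {2, 3}
Sat(EX (q & ~r)) = {s : some successor in {2, 3}} = {1, 2, 7}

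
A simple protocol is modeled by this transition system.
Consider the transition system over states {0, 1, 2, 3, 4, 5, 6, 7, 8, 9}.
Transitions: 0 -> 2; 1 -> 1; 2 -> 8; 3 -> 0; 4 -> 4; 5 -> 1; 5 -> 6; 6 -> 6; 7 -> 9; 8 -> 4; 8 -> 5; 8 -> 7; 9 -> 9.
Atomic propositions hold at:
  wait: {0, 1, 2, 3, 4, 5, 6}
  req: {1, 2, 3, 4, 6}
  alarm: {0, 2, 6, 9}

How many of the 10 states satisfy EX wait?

Sat(EX wait) = {s : some successor in {0, 1, 2, 3, 4, 5, 6}} = {0, 1, 3, 4, 5, 6, 8}
|Sat(EX wait)| = |{0, 1, 3, 4, 5, 6, 8}| = 7.

7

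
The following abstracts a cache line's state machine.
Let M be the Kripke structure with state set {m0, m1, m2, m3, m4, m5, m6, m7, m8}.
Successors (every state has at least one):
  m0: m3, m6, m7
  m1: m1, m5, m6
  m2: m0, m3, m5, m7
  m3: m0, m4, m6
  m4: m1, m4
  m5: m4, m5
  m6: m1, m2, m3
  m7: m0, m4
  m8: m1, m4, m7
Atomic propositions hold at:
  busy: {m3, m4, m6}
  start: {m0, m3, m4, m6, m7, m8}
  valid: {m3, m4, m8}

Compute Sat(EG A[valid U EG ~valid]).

{m0, m1, m2, m5, m6, m7}

Sat(~valid) = {m0, m1, m2, m5, m6, m7}
EG ~valid: greatest fixpoint, start Z0 = {m0, m1, m2, m5, m6, m7}, keep only states in Sat with some successor in Z. Already a fixed point.
Sat(EG ~valid) = {m0, m1, m2, m5, m6, m7}
A[valid U EG ~valid]: least fixpoint, start Z0 = Sat(EG ~valid) = {m0, m1, m2, m5, m6, m7}, add states in Sat(valid) with every successor in Z. Already a fixed point.
Sat(A[valid U EG ~valid]) = {m0, m1, m2, m5, m6, m7}
EG A[valid U EG ~valid]: greatest fixpoint, start Z0 = {m0, m1, m2, m5, m6, m7}, keep only states in Sat with some successor in Z. Already a fixed point.
Sat(EG A[valid U EG ~valid]) = {m0, m1, m2, m5, m6, m7}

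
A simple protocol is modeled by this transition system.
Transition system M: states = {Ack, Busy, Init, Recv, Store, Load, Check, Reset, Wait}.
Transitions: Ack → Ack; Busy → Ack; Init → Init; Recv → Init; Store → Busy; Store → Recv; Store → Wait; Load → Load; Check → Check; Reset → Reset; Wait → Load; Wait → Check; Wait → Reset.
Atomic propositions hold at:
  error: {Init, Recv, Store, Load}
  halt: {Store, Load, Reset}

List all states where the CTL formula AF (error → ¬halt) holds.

{Ack, Busy, Init, Recv, Store, Check, Reset, Wait}

Sat(¬halt) = {Ack, Busy, Init, Recv, Check, Wait}
Sat(error → ¬halt) = {Ack, Busy, Init, Recv, Check, Reset, Wait}
AF (error → ¬halt): least fixpoint, start Z0 = {Ack, Busy, Init, Recv, Check, Reset, Wait}, add states with every successor in Z. Z1 = {Ack, Busy, Init, Recv, Store, Check, Reset, Wait}; fixed.
Sat(AF (error → ¬halt)) = {Ack, Busy, Init, Recv, Store, Check, Reset, Wait}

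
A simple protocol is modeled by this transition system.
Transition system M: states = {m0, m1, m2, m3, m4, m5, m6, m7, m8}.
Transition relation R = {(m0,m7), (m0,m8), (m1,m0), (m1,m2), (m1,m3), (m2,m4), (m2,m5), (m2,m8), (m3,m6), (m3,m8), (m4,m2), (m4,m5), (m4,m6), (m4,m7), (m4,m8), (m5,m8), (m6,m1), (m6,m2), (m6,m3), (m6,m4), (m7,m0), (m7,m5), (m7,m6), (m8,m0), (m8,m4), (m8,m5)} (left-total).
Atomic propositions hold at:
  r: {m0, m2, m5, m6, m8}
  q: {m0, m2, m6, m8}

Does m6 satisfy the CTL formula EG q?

Yes

EG q: greatest fixpoint, start Z0 = {m0, m2, m6, m8}, keep only states in Sat with some successor in Z. Already a fixed point.
Sat(EG q) = {m0, m2, m6, m8}
m6 ∈ Sat(EG q) = {m0, m2, m6, m8}, so the formula holds at m6.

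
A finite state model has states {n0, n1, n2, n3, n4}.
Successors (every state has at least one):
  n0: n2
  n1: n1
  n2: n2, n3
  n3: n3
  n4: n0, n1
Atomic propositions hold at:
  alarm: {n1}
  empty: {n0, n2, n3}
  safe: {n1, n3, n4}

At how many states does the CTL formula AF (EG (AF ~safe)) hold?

Sat(~safe) = {n0, n2}
AF ~safe: least fixpoint, start Z0 = {n0, n2}, add states with every successor in Z. Already a fixed point.
Sat(AF ~safe) = {n0, n2}
EG (AF ~safe): greatest fixpoint, start Z0 = {n0, n2}, keep only states in Sat with some successor in Z. Already a fixed point.
Sat(EG (AF ~safe)) = {n0, n2}
AF (EG (AF ~safe)): least fixpoint, start Z0 = {n0, n2}, add states with every successor in Z. Already a fixed point.
Sat(AF (EG (AF ~safe))) = {n0, n2}
|Sat(AF (EG (AF ~safe)))| = |{n0, n2}| = 2.

2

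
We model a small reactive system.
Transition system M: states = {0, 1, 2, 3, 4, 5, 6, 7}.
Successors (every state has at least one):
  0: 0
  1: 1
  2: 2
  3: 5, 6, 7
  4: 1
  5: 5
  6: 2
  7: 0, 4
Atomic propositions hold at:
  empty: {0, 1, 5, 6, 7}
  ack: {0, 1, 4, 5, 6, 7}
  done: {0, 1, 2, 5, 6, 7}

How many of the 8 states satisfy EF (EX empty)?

6

Sat(EX empty) = {s : some successor in {0, 1, 5, 6, 7}} = {0, 1, 3, 4, 5, 7}
EF (EX empty): least fixpoint, start Z0 = {0, 1, 3, 4, 5, 7}, add states with some successor in Z. Already a fixed point.
Sat(EF (EX empty)) = {0, 1, 3, 4, 5, 7}
|Sat(EF (EX empty))| = |{0, 1, 3, 4, 5, 7}| = 6.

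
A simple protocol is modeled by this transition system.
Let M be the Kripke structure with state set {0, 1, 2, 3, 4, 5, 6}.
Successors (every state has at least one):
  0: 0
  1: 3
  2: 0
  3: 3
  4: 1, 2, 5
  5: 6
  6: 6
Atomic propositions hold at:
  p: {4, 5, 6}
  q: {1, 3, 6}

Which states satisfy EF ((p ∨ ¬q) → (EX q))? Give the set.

Sat(¬q) = {0, 2, 4, 5}
Sat(p ∨ ¬q) = {0, 2, 4, 5, 6}
Sat(EX q) = {s : some successor in {1, 3, 6}} = {1, 3, 4, 5, 6}
Sat((p ∨ ¬q) → (EX q)) = {1, 3, 4, 5, 6}
EF ((p ∨ ¬q) → (EX q)): least fixpoint, start Z0 = {1, 3, 4, 5, 6}, add states with some successor in Z. Already a fixed point.
Sat(EF ((p ∨ ¬q) → (EX q))) = {1, 3, 4, 5, 6}

{1, 3, 4, 5, 6}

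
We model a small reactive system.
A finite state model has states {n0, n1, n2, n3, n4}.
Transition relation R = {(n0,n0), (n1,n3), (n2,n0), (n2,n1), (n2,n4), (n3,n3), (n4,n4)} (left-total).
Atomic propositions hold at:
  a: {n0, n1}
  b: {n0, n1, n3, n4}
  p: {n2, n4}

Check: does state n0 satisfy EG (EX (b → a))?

Sat(b → a) = {n0, n1, n2}
Sat(EX (b → a)) = {s : some successor in {n0, n1, n2}} = {n0, n2}
EG (EX (b → a)): greatest fixpoint, start Z0 = {n0, n2}, keep only states in Sat with some successor in Z. Already a fixed point.
Sat(EG (EX (b → a))) = {n0, n2}
n0 ∈ Sat(EG (EX (b → a))) = {n0, n2}, so the formula holds at n0.

Yes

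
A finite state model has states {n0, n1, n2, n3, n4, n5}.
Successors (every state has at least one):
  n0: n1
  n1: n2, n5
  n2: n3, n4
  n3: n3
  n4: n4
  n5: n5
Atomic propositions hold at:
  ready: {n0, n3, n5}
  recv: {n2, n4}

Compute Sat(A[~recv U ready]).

{n0, n3, n5}

Sat(~recv) = {n0, n1, n3, n5}
A[~recv U ready]: least fixpoint, start Z0 = Sat(ready) = {n0, n3, n5}, add states in Sat(~recv) with every successor in Z. Already a fixed point.
Sat(A[~recv U ready]) = {n0, n3, n5}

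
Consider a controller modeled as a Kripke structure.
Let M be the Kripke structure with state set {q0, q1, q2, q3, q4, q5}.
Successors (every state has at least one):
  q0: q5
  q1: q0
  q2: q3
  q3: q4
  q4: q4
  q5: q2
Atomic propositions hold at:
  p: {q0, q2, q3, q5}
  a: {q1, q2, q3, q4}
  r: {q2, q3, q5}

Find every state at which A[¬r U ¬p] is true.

Sat(¬r) = {q0, q1, q4}
Sat(¬p) = {q1, q4}
A[¬r U ¬p]: least fixpoint, start Z0 = Sat(¬p) = {q1, q4}, add states in Sat(¬r) with every successor in Z. Already a fixed point.
Sat(A[¬r U ¬p]) = {q1, q4}

{q1, q4}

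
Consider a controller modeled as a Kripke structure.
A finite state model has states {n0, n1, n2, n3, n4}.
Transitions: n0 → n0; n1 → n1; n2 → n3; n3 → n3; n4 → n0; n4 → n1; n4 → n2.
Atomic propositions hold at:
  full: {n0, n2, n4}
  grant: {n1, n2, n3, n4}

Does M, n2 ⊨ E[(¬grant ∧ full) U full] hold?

Yes

Sat(¬grant) = {n0}
Sat(¬grant ∧ full) = {n0}
E[(¬grant ∧ full) U full]: least fixpoint, start Z0 = Sat(full) = {n0, n2, n4}, add states in Sat(¬grant ∧ full) with some successor in Z. Already a fixed point.
Sat(E[(¬grant ∧ full) U full]) = {n0, n2, n4}
n2 ∈ Sat(E[(¬grant ∧ full) U full]) = {n0, n2, n4}, so the formula holds at n2.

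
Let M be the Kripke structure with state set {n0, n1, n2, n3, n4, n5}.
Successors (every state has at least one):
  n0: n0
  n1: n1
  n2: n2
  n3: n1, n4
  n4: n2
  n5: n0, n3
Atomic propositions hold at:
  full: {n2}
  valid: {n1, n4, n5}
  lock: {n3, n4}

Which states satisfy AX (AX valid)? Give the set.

Sat(AX valid) = {s : every successor in {n1, n4, n5}} = {n1, n3}
Sat(AX (AX valid)) = {s : every successor in {n1, n3}} = {n1}

{n1}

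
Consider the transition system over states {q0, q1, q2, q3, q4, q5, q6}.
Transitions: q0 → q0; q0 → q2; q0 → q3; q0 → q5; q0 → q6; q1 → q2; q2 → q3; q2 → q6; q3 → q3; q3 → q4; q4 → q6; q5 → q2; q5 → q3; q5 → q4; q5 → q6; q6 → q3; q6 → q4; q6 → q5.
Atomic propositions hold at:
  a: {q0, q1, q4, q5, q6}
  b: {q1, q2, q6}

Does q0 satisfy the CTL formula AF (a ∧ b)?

Sat(a ∧ b) = {q1, q6}
AF (a ∧ b): least fixpoint, start Z0 = {q1, q6}, add states with every successor in Z. Z1 = {q1, q4, q6}; fixed.
Sat(AF (a ∧ b)) = {q1, q4, q6}
q0 ∉ Sat(AF (a ∧ b)) = {q1, q4, q6}, so the formula does not hold at q0.

No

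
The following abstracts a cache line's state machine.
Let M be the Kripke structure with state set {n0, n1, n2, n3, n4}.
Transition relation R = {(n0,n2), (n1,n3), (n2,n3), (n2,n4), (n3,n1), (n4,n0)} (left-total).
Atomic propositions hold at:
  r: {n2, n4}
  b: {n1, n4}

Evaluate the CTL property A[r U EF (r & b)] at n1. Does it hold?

Sat(r & b) = {n4}
EF (r & b): least fixpoint, start Z0 = {n4}, add states with some successor in Z. Z1 = {n2, n4}; Z2 = {n0, n2, n4}; fixed.
Sat(EF (r & b)) = {n0, n2, n4}
A[r U EF (r & b)]: least fixpoint, start Z0 = Sat(EF (r & b)) = {n0, n2, n4}, add states in Sat(r) with every successor in Z. Already a fixed point.
Sat(A[r U EF (r & b)]) = {n0, n2, n4}
n1 ∉ Sat(A[r U EF (r & b)]) = {n0, n2, n4}, so the formula does not hold at n1.

No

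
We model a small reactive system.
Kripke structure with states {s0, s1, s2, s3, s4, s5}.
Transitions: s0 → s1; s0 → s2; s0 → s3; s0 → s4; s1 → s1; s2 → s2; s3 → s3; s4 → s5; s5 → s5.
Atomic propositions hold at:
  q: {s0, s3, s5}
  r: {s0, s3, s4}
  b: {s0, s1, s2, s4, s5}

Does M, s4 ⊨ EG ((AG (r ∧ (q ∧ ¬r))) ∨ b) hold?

Yes

Sat(¬r) = {s1, s2, s5}
Sat(q ∧ ¬r) = {s5}
Sat(r ∧ (q ∧ ¬r)) = ∅
AG (r ∧ (q ∧ ¬r)): greatest fixpoint, start Z0 = ∅, keep only states in Sat with every successor in Z. Already a fixed point.
Sat(AG (r ∧ (q ∧ ¬r))) = ∅
Sat((AG (r ∧ (q ∧ ¬r))) ∨ b) = {s0, s1, s2, s4, s5}
EG ((AG (r ∧ (q ∧ ¬r))) ∨ b): greatest fixpoint, start Z0 = {s0, s1, s2, s4, s5}, keep only states in Sat with some successor in Z. Already a fixed point.
Sat(EG ((AG (r ∧ (q ∧ ¬r))) ∨ b)) = {s0, s1, s2, s4, s5}
s4 ∈ Sat(EG ((AG (r ∧ (q ∧ ¬r))) ∨ b)) = {s0, s1, s2, s4, s5}, so the formula holds at s4.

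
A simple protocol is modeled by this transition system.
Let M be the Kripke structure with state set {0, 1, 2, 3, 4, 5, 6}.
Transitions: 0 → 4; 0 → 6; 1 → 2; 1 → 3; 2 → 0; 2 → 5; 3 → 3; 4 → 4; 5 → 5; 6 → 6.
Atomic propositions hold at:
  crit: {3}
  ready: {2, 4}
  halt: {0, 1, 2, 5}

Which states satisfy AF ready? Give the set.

AF ready: least fixpoint, start Z0 = {2, 4}, add states with every successor in Z. Already a fixed point.
Sat(AF ready) = {2, 4}

{2, 4}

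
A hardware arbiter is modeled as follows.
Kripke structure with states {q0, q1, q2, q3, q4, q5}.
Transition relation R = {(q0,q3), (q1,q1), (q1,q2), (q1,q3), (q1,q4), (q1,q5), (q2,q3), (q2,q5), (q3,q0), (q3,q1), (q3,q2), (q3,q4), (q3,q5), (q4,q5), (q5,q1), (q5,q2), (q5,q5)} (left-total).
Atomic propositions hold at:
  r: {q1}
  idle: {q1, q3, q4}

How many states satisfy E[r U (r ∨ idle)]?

Sat(r ∨ idle) = {q1, q3, q4}
E[r U (r ∨ idle)]: least fixpoint, start Z0 = Sat((r ∨ idle)) = {q1, q3, q4}, add states in Sat(r) with some successor in Z. Already a fixed point.
Sat(E[r U (r ∨ idle)]) = {q1, q3, q4}
|Sat(E[r U (r ∨ idle)])| = |{q1, q3, q4}| = 3.

3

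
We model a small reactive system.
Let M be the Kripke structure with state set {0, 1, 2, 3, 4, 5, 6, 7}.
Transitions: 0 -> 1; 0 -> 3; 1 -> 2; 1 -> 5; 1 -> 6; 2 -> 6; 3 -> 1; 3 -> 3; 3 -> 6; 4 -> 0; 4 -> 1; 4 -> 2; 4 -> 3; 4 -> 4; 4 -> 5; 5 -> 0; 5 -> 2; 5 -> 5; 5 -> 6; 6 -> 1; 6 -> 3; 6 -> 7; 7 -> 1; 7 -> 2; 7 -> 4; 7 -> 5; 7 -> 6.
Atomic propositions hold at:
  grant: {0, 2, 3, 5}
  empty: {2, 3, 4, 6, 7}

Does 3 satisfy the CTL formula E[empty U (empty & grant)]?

Yes

Sat(empty & grant) = {2, 3}
E[empty U (empty & grant)]: least fixpoint, start Z0 = Sat((empty & grant)) = {2, 3}, add states in Sat(empty) with some successor in Z. Z1 = {2, 3, 4, 6, 7}; fixed.
Sat(E[empty U (empty & grant)]) = {2, 3, 4, 6, 7}
3 ∈ Sat(E[empty U (empty & grant)]) = {2, 3, 4, 6, 7}, so the formula holds at 3.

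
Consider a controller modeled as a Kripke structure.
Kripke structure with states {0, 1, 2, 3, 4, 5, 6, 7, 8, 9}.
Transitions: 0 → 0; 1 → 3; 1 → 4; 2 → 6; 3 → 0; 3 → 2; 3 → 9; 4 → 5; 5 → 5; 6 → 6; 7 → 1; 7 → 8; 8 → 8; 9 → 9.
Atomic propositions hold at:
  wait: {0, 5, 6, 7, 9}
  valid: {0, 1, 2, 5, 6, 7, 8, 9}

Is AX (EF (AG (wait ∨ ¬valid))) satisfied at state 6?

Yes

Sat(¬valid) = {3, 4}
Sat(wait ∨ ¬valid) = {0, 3, 4, 5, 6, 7, 9}
AG (wait ∨ ¬valid): greatest fixpoint, start Z0 = {0, 3, 4, 5, 6, 7, 9}, keep only states in Sat with every successor in Z. Z1 = {0, 4, 5, 6, 9}; fixed.
Sat(AG (wait ∨ ¬valid)) = {0, 4, 5, 6, 9}
EF (AG (wait ∨ ¬valid)): least fixpoint, start Z0 = {0, 4, 5, 6, 9}, add states with some successor in Z. Z1 = {0, 1, 2, 3, 4, 5, 6, 9}; Z2 = {0, 1, 2, 3, 4, 5, 6, 7, 9}; fixed.
Sat(EF (AG (wait ∨ ¬valid))) = {0, 1, 2, 3, 4, 5, 6, 7, 9}
Sat(AX (EF (AG (wait ∨ ¬valid)))) = {s : every successor in {0, 1, 2, 3, 4, 5, 6, 7, 9}} = {0, 1, 2, 3, 4, 5, 6, 9}
6 ∈ Sat(AX (EF (AG (wait ∨ ¬valid)))) = {0, 1, 2, 3, 4, 5, 6, 9}, so the formula holds at 6.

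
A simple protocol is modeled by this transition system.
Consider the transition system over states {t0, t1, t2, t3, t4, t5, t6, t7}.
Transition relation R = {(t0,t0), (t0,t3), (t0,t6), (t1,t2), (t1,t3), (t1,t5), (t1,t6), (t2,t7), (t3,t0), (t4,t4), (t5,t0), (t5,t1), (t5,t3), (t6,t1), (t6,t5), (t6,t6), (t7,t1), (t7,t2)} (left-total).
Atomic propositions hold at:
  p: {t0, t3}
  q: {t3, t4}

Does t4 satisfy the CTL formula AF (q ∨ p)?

Sat(q ∨ p) = {t0, t3, t4}
AF (q ∨ p): least fixpoint, start Z0 = {t0, t3, t4}, add states with every successor in Z. Already a fixed point.
Sat(AF (q ∨ p)) = {t0, t3, t4}
t4 ∈ Sat(AF (q ∨ p)) = {t0, t3, t4}, so the formula holds at t4.

Yes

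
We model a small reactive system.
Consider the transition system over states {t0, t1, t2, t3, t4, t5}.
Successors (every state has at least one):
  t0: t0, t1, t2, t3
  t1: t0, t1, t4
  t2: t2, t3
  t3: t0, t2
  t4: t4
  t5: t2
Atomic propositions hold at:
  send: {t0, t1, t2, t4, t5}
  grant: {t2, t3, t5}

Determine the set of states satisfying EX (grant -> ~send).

{t0, t1, t2, t3, t4}

Sat(~send) = {t3}
Sat(grant -> ~send) = {t0, t1, t3, t4}
Sat(EX (grant -> ~send)) = {s : some successor in {t0, t1, t3, t4}} = {t0, t1, t2, t3, t4}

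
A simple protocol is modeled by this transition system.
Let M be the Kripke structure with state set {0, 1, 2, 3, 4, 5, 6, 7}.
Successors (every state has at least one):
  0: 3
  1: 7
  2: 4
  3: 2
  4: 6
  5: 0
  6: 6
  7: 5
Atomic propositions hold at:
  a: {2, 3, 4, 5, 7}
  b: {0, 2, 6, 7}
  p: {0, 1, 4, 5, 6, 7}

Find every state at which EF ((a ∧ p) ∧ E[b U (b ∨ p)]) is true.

{0, 1, 2, 3, 4, 5, 7}

Sat(a ∧ p) = {4, 5, 7}
Sat(b ∨ p) = {0, 1, 2, 4, 5, 6, 7}
E[b U (b ∨ p)]: least fixpoint, start Z0 = Sat((b ∨ p)) = {0, 1, 2, 4, 5, 6, 7}, add states in Sat(b) with some successor in Z. Already a fixed point.
Sat(E[b U (b ∨ p)]) = {0, 1, 2, 4, 5, 6, 7}
Sat((a ∧ p) ∧ E[b U (b ∨ p)]) = {4, 5, 7}
EF ((a ∧ p) ∧ E[b U (b ∨ p)]): least fixpoint, start Z0 = {4, 5, 7}, add states with some successor in Z. Z1 = {1, 2, 4, 5, 7}; Z2 = {1, 2, 3, 4, 5, 7}; Z3 = {0, 1, 2, 3, 4, 5, 7}; fixed.
Sat(EF ((a ∧ p) ∧ E[b U (b ∨ p)])) = {0, 1, 2, 3, 4, 5, 7}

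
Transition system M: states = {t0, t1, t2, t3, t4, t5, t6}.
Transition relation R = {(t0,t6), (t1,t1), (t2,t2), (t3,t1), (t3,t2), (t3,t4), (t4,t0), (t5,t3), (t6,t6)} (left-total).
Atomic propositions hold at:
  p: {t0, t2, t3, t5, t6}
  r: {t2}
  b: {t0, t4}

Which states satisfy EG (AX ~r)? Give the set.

Sat(~r) = {t0, t1, t3, t4, t5, t6}
Sat(AX ~r) = {s : every successor in {t0, t1, t3, t4, t5, t6}} = {t0, t1, t4, t5, t6}
EG (AX ~r): greatest fixpoint, start Z0 = {t0, t1, t4, t5, t6}, keep only states in Sat with some successor in Z. Z1 = {t0, t1, t4, t6}; fixed.
Sat(EG (AX ~r)) = {t0, t1, t4, t6}

{t0, t1, t4, t6}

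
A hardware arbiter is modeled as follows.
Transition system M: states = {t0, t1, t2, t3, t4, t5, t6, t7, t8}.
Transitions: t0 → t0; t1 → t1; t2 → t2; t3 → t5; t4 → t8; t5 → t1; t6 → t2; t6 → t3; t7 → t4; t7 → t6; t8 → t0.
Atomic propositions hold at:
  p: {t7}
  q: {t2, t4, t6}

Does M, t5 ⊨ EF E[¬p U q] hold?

No

Sat(¬p) = {t0, t1, t2, t3, t4, t5, t6, t8}
E[¬p U q]: least fixpoint, start Z0 = Sat(q) = {t2, t4, t6}, add states in Sat(¬p) with some successor in Z. Already a fixed point.
Sat(E[¬p U q]) = {t2, t4, t6}
EF E[¬p U q]: least fixpoint, start Z0 = {t2, t4, t6}, add states with some successor in Z. Z1 = {t2, t4, t6, t7}; fixed.
Sat(EF E[¬p U q]) = {t2, t4, t6, t7}
t5 ∉ Sat(EF E[¬p U q]) = {t2, t4, t6, t7}, so the formula does not hold at t5.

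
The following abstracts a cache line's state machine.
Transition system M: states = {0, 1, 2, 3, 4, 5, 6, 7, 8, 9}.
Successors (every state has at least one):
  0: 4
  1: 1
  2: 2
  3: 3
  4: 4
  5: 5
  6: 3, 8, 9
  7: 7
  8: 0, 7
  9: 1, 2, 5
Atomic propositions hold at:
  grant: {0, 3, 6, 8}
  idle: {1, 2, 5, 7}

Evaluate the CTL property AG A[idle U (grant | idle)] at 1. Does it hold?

Sat(grant | idle) = {0, 1, 2, 3, 5, 6, 7, 8}
A[idle U (grant | idle)]: least fixpoint, start Z0 = Sat((grant | idle)) = {0, 1, 2, 3, 5, 6, 7, 8}, add states in Sat(idle) with every successor in Z. Already a fixed point.
Sat(A[idle U (grant | idle)]) = {0, 1, 2, 3, 5, 6, 7, 8}
AG A[idle U (grant | idle)]: greatest fixpoint, start Z0 = {0, 1, 2, 3, 5, 6, 7, 8}, keep only states in Sat with every successor in Z. Z1 = {1, 2, 3, 5, 7, 8}; Z2 = {1, 2, 3, 5, 7}; fixed.
Sat(AG A[idle U (grant | idle)]) = {1, 2, 3, 5, 7}
1 ∈ Sat(AG A[idle U (grant | idle)]) = {1, 2, 3, 5, 7}, so the formula holds at 1.

Yes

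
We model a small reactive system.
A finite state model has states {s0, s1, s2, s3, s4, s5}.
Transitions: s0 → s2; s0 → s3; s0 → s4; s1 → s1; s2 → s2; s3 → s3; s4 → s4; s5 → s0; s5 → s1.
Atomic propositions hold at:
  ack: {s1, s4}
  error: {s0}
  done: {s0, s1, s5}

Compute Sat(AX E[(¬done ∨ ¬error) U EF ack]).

{s1, s4, s5}

Sat(¬done) = {s2, s3, s4}
Sat(¬error) = {s1, s2, s3, s4, s5}
Sat(¬done ∨ ¬error) = {s1, s2, s3, s4, s5}
EF ack: least fixpoint, start Z0 = {s1, s4}, add states with some successor in Z. Z1 = {s0, s1, s4, s5}; fixed.
Sat(EF ack) = {s0, s1, s4, s5}
E[(¬done ∨ ¬error) U EF ack]: least fixpoint, start Z0 = Sat(EF ack) = {s0, s1, s4, s5}, add states in Sat(¬done ∨ ¬error) with some successor in Z. Already a fixed point.
Sat(E[(¬done ∨ ¬error) U EF ack]) = {s0, s1, s4, s5}
Sat(AX E[(¬done ∨ ¬error) U EF ack]) = {s : every successor in {s0, s1, s4, s5}} = {s1, s4, s5}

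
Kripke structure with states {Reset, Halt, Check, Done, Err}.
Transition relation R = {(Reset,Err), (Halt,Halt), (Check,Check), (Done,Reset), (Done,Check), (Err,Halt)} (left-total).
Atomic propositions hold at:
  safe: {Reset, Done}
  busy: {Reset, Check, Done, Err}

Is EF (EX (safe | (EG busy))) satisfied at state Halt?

No

EG busy: greatest fixpoint, start Z0 = {Reset, Check, Done, Err}, keep only states in Sat with some successor in Z. Z1 = {Reset, Check, Done}; Z2 = {Check, Done}; fixed.
Sat(EG busy) = {Check, Done}
Sat(safe | (EG busy)) = {Reset, Check, Done}
Sat(EX (safe | (EG busy))) = {s : some successor in {Reset, Check, Done}} = {Check, Done}
EF (EX (safe | (EG busy))): least fixpoint, start Z0 = {Check, Done}, add states with some successor in Z. Already a fixed point.
Sat(EF (EX (safe | (EG busy)))) = {Check, Done}
Halt ∉ Sat(EF (EX (safe | (EG busy)))) = {Check, Done}, so the formula does not hold at Halt.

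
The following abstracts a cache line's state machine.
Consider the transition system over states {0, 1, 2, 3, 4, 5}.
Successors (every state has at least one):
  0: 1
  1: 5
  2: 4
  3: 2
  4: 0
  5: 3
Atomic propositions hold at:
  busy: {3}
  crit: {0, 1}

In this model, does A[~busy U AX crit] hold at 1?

No

Sat(~busy) = {0, 1, 2, 4, 5}
Sat(AX crit) = {s : every successor in {0, 1}} = {0, 4}
A[~busy U AX crit]: least fixpoint, start Z0 = Sat(AX crit) = {0, 4}, add states in Sat(~busy) with every successor in Z. Z1 = {0, 2, 4}; fixed.
Sat(A[~busy U AX crit]) = {0, 2, 4}
1 ∉ Sat(A[~busy U AX crit]) = {0, 2, 4}, so the formula does not hold at 1.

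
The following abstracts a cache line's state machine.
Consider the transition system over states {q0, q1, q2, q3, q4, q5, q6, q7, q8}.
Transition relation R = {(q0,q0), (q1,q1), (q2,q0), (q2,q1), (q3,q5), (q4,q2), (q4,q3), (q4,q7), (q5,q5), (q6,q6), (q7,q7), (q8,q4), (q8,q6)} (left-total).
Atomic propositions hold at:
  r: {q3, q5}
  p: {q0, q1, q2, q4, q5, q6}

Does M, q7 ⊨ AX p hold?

Sat(AX p) = {s : every successor in {q0, q1, q2, q4, q5, q6}} = {q0, q1, q2, q3, q5, q6, q8}
q7 ∉ Sat(AX p) = {q0, q1, q2, q3, q5, q6, q8}, so the formula does not hold at q7.

No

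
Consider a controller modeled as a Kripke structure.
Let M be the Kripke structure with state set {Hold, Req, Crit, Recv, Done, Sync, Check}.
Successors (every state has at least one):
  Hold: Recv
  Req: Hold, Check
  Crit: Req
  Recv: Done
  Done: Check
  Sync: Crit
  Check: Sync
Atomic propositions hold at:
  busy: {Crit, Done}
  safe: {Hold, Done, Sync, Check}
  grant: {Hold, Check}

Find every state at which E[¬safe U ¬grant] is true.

Sat(¬safe) = {Req, Crit, Recv}
Sat(¬grant) = {Req, Crit, Recv, Done, Sync}
E[¬safe U ¬grant]: least fixpoint, start Z0 = Sat(¬grant) = {Req, Crit, Recv, Done, Sync}, add states in Sat(¬safe) with some successor in Z. Already a fixed point.
Sat(E[¬safe U ¬grant]) = {Req, Crit, Recv, Done, Sync}

{Req, Crit, Recv, Done, Sync}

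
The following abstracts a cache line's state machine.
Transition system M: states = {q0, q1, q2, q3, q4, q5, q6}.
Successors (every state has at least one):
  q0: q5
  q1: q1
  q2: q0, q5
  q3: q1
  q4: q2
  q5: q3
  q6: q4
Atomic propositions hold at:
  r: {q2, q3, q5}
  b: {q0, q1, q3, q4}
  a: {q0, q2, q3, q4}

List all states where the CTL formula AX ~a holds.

{q0, q1, q3}

Sat(~a) = {q1, q5, q6}
Sat(AX ~a) = {s : every successor in {q1, q5, q6}} = {q0, q1, q3}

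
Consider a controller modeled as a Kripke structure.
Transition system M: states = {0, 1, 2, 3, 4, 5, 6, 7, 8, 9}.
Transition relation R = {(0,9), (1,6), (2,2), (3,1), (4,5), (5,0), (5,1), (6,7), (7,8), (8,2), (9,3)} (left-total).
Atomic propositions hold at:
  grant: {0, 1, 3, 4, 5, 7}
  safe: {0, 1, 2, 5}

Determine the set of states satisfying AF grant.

{0, 1, 3, 4, 5, 6, 7, 9}

AF grant: least fixpoint, start Z0 = {0, 1, 3, 4, 5, 7}, add states with every successor in Z. Z1 = {0, 1, 3, 4, 5, 6, 7, 9}; fixed.
Sat(AF grant) = {0, 1, 3, 4, 5, 6, 7, 9}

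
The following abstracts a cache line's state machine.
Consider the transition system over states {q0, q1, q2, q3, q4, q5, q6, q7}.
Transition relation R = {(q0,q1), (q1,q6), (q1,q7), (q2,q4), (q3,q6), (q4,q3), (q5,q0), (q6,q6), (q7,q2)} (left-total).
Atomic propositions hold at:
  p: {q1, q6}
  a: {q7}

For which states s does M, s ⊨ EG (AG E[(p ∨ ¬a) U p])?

Sat(¬a) = {q0, q1, q2, q3, q4, q5, q6}
Sat(p ∨ ¬a) = {q0, q1, q2, q3, q4, q5, q6}
E[(p ∨ ¬a) U p]: least fixpoint, start Z0 = Sat(p) = {q1, q6}, add states in Sat(p ∨ ¬a) with some successor in Z. Z1 = {q0, q1, q3, q6}; Z2 = {q0, q1, q3, q4, q5, q6}; Z3 = {q0, q1, q2, q3, q4, q5, q6}; fixed.
Sat(E[(p ∨ ¬a) U p]) = {q0, q1, q2, q3, q4, q5, q6}
AG E[(p ∨ ¬a) U p]: greatest fixpoint, start Z0 = {q0, q1, q2, q3, q4, q5, q6}, keep only states in Sat with every successor in Z. Z1 = {q0, q2, q3, q4, q5, q6}; Z2 = {q2, q3, q4, q5, q6}; Z3 = {q2, q3, q4, q6}; fixed.
Sat(AG E[(p ∨ ¬a) U p]) = {q2, q3, q4, q6}
EG (AG E[(p ∨ ¬a) U p]): greatest fixpoint, start Z0 = {q2, q3, q4, q6}, keep only states in Sat with some successor in Z. Already a fixed point.
Sat(EG (AG E[(p ∨ ¬a) U p])) = {q2, q3, q4, q6}

{q2, q3, q4, q6}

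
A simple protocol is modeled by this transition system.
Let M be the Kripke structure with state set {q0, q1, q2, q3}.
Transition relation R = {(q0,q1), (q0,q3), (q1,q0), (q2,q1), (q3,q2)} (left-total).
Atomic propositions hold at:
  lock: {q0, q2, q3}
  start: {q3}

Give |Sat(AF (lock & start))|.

1

Sat(lock & start) = {q3}
AF (lock & start): least fixpoint, start Z0 = {q3}, add states with every successor in Z. Already a fixed point.
Sat(AF (lock & start)) = {q3}
|Sat(AF (lock & start))| = |{q3}| = 1.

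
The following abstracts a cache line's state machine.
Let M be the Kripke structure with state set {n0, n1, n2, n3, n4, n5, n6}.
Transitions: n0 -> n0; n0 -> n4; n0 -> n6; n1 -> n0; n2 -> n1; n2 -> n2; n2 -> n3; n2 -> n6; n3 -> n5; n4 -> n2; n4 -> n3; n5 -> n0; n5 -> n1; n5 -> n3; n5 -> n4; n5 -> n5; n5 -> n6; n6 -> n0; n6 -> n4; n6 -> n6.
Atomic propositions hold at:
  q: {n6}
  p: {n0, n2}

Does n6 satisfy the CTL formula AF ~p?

Sat(~p) = {n1, n3, n4, n5, n6}
AF ~p: least fixpoint, start Z0 = {n1, n3, n4, n5, n6}, add states with every successor in Z. Already a fixed point.
Sat(AF ~p) = {n1, n3, n4, n5, n6}
n6 ∈ Sat(AF ~p) = {n1, n3, n4, n5, n6}, so the formula holds at n6.

Yes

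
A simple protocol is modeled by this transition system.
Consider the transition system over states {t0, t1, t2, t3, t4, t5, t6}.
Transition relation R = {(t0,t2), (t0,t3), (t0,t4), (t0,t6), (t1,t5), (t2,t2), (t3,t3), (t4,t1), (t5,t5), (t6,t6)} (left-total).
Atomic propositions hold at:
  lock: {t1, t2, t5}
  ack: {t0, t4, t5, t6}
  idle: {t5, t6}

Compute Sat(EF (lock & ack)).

{t0, t1, t4, t5}

Sat(lock & ack) = {t5}
EF (lock & ack): least fixpoint, start Z0 = {t5}, add states with some successor in Z. Z1 = {t1, t5}; Z2 = {t1, t4, t5}; Z3 = {t0, t1, t4, t5}; fixed.
Sat(EF (lock & ack)) = {t0, t1, t4, t5}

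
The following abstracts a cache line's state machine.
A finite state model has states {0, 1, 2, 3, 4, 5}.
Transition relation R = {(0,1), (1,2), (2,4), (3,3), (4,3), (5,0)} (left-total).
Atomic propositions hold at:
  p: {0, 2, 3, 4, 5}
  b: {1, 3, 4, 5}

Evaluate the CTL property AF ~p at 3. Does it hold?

No

Sat(~p) = {1}
AF ~p: least fixpoint, start Z0 = {1}, add states with every successor in Z. Z1 = {0, 1}; Z2 = {0, 1, 5}; fixed.
Sat(AF ~p) = {0, 1, 5}
3 ∉ Sat(AF ~p) = {0, 1, 5}, so the formula does not hold at 3.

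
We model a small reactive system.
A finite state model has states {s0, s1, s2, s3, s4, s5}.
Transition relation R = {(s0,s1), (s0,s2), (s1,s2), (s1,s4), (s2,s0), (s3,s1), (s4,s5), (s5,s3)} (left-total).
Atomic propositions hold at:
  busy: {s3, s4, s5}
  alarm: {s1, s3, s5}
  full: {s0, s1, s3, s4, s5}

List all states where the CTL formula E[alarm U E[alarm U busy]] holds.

{s1, s3, s4, s5}

E[alarm U busy]: least fixpoint, start Z0 = Sat(busy) = {s3, s4, s5}, add states in Sat(alarm) with some successor in Z. Z1 = {s1, s3, s4, s5}; fixed.
Sat(E[alarm U busy]) = {s1, s3, s4, s5}
E[alarm U E[alarm U busy]]: least fixpoint, start Z0 = Sat(E[alarm U busy]) = {s1, s3, s4, s5}, add states in Sat(alarm) with some successor in Z. Already a fixed point.
Sat(E[alarm U E[alarm U busy]]) = {s1, s3, s4, s5}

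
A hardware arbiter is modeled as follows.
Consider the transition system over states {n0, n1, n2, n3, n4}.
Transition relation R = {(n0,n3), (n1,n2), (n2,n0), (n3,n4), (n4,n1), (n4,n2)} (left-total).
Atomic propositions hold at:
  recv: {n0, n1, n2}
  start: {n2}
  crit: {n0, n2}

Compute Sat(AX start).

Sat(AX start) = {s : every successor in {n2}} = {n1}

{n1}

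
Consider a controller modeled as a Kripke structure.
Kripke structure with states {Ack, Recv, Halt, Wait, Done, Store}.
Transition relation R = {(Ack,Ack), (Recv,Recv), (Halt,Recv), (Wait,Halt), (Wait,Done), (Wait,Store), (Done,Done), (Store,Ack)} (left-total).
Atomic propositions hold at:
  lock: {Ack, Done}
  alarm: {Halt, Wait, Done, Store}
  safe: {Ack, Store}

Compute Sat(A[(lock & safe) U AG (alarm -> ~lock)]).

Sat(lock & safe) = {Ack}
Sat(~lock) = {Recv, Halt, Wait, Store}
Sat(alarm -> ~lock) = {Ack, Recv, Halt, Wait, Store}
AG (alarm -> ~lock): greatest fixpoint, start Z0 = {Ack, Recv, Halt, Wait, Store}, keep only states in Sat with every successor in Z. Z1 = {Ack, Recv, Halt, Store}; fixed.
Sat(AG (alarm -> ~lock)) = {Ack, Recv, Halt, Store}
A[(lock & safe) U AG (alarm -> ~lock)]: least fixpoint, start Z0 = Sat(AG (alarm -> ~lock)) = {Ack, Recv, Halt, Store}, add states in Sat(lock & safe) with every successor in Z. Already a fixed point.
Sat(A[(lock & safe) U AG (alarm -> ~lock)]) = {Ack, Recv, Halt, Store}

{Ack, Recv, Halt, Store}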